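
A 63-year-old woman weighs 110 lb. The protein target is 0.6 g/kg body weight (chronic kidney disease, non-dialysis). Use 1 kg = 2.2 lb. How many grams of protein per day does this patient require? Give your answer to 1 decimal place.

30.0 g/day

Weight in kg = 110 ÷ 2.2 = 50 kg.
Protein = 0.6 g/kg × 50 kg = 30 g/day.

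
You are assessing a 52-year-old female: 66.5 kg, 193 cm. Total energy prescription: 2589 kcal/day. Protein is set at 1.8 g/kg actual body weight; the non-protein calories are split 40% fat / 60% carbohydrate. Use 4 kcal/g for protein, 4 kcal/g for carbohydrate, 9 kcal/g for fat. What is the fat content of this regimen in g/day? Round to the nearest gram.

Protein = 1.8 × 66.5 = 119.7 g → 119.7 × 4 = 478.8 kcal.
Non-protein calories = 2589 − 478.8 = 2110.2 kcal.
Fat: 40% × 2110.2 = 844.08 kcal; carbohydrate: 1266.12 kcal.
Fat: 844.08 kcal ÷ 9 kcal/g = 93.7867 g.

94 g/day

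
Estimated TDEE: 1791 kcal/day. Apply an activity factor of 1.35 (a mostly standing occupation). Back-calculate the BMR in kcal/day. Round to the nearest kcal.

1327 kcal/day

BMR = TEE ÷ activity factor = 1791 ÷ 1.35 = 1326.6667 kcal/day.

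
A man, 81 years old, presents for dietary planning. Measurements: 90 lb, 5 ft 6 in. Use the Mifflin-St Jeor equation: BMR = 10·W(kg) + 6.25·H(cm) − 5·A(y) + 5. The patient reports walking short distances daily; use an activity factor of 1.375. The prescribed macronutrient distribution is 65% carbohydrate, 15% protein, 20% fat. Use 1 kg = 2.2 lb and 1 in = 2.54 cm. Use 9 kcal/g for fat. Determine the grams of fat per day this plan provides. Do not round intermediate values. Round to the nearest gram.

32 g/day

Convert to metric: weight = 90 ÷ 2.2 = 40.9091 kg; height = (5×12 + 6) × 2.54 = 66 × 2.54 = 167.64 cm.
Mifflin-St Jeor (male): BMR = 10(40.9091) + 6.25(167.64) − 5(81) + 5 = 409.0909 + 1047.75 − 405 + 5 = 1056.8409 kcal/day.
TEE = 1056.8409 × 1.375 = 1453.1563 kcal/day.
Fat energy = 20% × 1453.1563 = 290.6313 kcal.
Fat = 290.6313 ÷ 9 kcal/g = 32.2924 g.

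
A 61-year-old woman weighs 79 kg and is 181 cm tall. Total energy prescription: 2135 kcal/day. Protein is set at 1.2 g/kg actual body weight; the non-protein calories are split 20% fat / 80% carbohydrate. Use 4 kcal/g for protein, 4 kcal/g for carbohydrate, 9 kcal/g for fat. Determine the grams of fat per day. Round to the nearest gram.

Protein = 1.2 × 79 = 94.8 g → 94.8 × 4 = 379.2 kcal.
Non-protein calories = 2135 − 379.2 = 1755.8 kcal.
Fat: 20% × 1755.8 = 351.16 kcal; carbohydrate: 1404.64 kcal.
Fat: 351.16 kcal ÷ 9 kcal/g = 39.0178 g.

39 g/day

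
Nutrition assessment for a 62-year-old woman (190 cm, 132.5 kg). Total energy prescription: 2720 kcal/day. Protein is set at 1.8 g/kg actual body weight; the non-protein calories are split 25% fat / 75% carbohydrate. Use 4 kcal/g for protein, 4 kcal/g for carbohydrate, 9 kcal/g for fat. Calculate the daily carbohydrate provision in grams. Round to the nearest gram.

331 g/day

Protein = 1.8 × 132.5 = 238.5 g → 238.5 × 4 = 954 kcal.
Non-protein calories = 2720 − 954 = 1766 kcal.
Fat: 25% × 1766 = 441.5 kcal; carbohydrate: 1324.5 kcal.
Carbohydrate: 1324.5 kcal ÷ 4 kcal/g = 331.125 g.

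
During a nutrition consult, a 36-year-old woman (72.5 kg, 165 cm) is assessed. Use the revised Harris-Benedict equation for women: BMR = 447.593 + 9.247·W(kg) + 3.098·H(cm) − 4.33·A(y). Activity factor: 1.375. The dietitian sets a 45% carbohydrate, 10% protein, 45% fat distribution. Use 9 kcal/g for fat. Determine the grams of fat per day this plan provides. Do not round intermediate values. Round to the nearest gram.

Harris-Benedict: BMR = 447.593 + 9.247(72.5) + 3.098(165) − 4.33(36) = 1473.2905 kcal/day.
TEE = 1473.2905 × 1.375 = 2025.7744 kcal/day.
Fat energy = 45% × 2025.7744 = 911.5985 kcal.
Fat = 911.5985 ÷ 9 kcal/g = 101.2887 g.

101 g/day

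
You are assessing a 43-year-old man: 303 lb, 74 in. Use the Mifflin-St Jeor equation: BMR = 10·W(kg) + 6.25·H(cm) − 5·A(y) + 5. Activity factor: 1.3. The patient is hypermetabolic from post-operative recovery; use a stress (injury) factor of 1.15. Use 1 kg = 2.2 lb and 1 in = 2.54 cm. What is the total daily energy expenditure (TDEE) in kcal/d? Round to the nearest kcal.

3501 kcal/d

Convert to metric: weight = 303 ÷ 2.2 = 137.7273 kg; height = 74 × 2.54 = 187.96 cm.
Mifflin-St Jeor (male): BMR = 10(137.7273) + 6.25(187.96) − 5(43) + 5 = 1377.2727 + 1174.75 − 215 + 5 = 2342.0227 kcal/day.
TEE = BMR × activity factor = 2342.0227 × 1.3 = 3044.6295 kcal/day.
Apply stress factor: 3044.6295 × 1.15 = 3501.324 kcal/day.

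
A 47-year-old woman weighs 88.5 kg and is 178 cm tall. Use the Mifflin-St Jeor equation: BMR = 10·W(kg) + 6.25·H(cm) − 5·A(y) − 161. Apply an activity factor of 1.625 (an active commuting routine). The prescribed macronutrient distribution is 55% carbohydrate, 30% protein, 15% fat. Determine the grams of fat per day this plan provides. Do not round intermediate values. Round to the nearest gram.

43 g/day

Mifflin-St Jeor (female): BMR = 10(88.5) + 6.25(178) − 5(47) − 161 = 885 + 1112.5 − 235 − 161 = 1601.5 kcal/day.
TEE = 1601.5 × 1.625 = 2602.4375 kcal/day.
Fat energy = 15% × 2602.4375 = 390.3656 kcal.
Fat = 390.3656 ÷ 9 kcal/g = 43.374 g.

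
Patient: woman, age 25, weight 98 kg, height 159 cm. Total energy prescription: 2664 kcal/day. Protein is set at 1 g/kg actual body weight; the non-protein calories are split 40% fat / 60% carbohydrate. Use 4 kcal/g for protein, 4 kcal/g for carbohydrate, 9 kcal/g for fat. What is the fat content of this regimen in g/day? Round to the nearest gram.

Protein = 1 × 98 = 98 g → 98 × 4 = 392 kcal.
Non-protein calories = 2664 − 392 = 2272 kcal.
Fat: 40% × 2272 = 908.8 kcal; carbohydrate: 1363.2 kcal.
Fat: 908.8 kcal ÷ 9 kcal/g = 100.9778 g.

101 g/day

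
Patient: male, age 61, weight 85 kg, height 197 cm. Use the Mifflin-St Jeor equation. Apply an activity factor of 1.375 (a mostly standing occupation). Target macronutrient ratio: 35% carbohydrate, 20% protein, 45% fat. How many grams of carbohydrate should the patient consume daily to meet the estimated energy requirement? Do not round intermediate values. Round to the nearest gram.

214 g/day

Mifflin-St Jeor (male): BMR = 10(85) + 6.25(197) − 5(61) + 5 = 850 + 1231.25 − 305 + 5 = 1781.25 kcal/day.
TEE = 1781.25 × 1.375 = 2449.2188 kcal/day.
Carbohydrate energy = 35% × 2449.2188 = 857.2266 kcal.
Carbohydrate = 857.2266 ÷ 4 kcal/g = 214.3066 g.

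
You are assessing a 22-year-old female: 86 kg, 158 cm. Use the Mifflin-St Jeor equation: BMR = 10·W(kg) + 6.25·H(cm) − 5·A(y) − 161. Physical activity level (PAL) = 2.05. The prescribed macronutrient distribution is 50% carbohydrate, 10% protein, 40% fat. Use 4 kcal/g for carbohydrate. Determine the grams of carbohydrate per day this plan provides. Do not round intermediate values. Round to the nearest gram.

404 g/day

Mifflin-St Jeor (female): BMR = 10(86) + 6.25(158) − 5(22) − 161 = 860 + 987.5 − 110 − 161 = 1576.5 kcal/day.
TEE = 1576.5 × 2.05 = 3231.825 kcal/day.
Carbohydrate energy = 50% × 3231.825 = 1615.9125 kcal.
Carbohydrate = 1615.9125 ÷ 4 kcal/g = 403.9781 g.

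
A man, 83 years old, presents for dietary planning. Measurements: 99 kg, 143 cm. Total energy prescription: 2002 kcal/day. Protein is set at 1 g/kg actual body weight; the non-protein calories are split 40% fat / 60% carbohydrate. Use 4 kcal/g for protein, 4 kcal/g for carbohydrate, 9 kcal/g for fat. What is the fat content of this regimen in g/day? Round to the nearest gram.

71 g/day

Protein = 1 × 99 = 99 g → 99 × 4 = 396 kcal.
Non-protein calories = 2002 − 396 = 1606 kcal.
Fat: 40% × 1606 = 642.4 kcal; carbohydrate: 963.6 kcal.
Fat: 642.4 kcal ÷ 9 kcal/g = 71.3778 g.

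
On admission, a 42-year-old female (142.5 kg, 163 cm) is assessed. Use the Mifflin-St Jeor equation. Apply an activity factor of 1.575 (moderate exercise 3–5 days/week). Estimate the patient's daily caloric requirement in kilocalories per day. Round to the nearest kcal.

Mifflin-St Jeor (female): BMR = 10(142.5) + 6.25(163) − 5(42) − 161 = 1425 + 1018.75 − 210 − 161 = 2072.75 kcal/day.
TEE = BMR × activity factor = 2072.75 × 1.575 = 3264.5813 kcal/day.

3265 kilocalories per day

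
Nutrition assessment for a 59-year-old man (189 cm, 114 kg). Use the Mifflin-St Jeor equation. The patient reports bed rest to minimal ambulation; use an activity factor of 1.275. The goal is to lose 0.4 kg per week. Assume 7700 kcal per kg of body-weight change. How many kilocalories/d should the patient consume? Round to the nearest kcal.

2150 kilocalories/d

Mifflin-St Jeor (male): BMR = 10(114) + 6.25(189) − 5(59) + 5 = 1140 + 1181.25 − 295 + 5 = 2031.25 kcal/day.
TEE = 2031.25 × 1.275 = 2589.8438 kcal/day.
Required daily deficit = 0.4 × 7700 ÷ 7 = 440 kcal/day.
Target intake = 2589.8438 − 440 = 2149.8438 kcal/day.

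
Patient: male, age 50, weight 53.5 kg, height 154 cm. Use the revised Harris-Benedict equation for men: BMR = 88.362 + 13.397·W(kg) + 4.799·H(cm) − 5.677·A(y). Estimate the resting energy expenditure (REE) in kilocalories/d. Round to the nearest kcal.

1260 kilocalories/d

Harris-Benedict: BMR = 88.362 + 13.397(53.5) + 4.799(154) − 5.677(50) = 1260.2975 kcal/day.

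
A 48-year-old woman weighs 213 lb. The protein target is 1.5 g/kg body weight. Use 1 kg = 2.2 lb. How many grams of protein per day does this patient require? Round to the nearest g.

145 g/day

Weight in kg = 213 ÷ 2.2 = 96.8182 kg.
Protein = 1.5 g/kg × 96.8182 kg = 145.2273 g/day.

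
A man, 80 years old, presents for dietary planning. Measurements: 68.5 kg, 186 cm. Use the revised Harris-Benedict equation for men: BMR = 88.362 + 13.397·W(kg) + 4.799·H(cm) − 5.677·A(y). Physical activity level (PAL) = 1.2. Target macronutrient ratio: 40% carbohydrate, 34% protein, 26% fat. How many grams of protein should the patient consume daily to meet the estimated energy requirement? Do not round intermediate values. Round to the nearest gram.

Harris-Benedict: BMR = 88.362 + 13.397(68.5) + 4.799(186) − 5.677(80) = 1444.5105 kcal/day.
TEE = 1444.5105 × 1.2 = 1733.4126 kcal/day.
Protein energy = 34% × 1733.4126 = 589.3603 kcal.
Protein = 589.3603 ÷ 4 kcal/g = 147.3401 g.

147 g/day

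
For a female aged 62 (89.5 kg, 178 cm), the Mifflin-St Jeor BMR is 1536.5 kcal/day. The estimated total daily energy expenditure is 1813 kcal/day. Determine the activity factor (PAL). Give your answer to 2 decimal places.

Activity factor = TEE ÷ BMR = 1813 ÷ 1536.5 = 1.18.

1.18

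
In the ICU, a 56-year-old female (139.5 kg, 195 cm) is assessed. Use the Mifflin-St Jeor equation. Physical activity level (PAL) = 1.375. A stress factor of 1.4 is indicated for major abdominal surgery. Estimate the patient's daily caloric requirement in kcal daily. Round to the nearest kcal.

4183 kcal daily

Mifflin-St Jeor (female): BMR = 10(139.5) + 6.25(195) − 5(56) − 161 = 1395 + 1218.75 − 280 − 161 = 2172.75 kcal/day.
TEE = BMR × activity factor = 2172.75 × 1.375 = 2987.5313 kcal/day.
Apply stress factor: 2987.5313 × 1.4 = 4182.5438 kcal/day.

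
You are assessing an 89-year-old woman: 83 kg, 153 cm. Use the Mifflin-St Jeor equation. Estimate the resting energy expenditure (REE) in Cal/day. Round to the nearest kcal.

1180 Cal/day

Mifflin-St Jeor (female): BMR = 10(83) + 6.25(153) − 5(89) − 161 = 830 + 956.25 − 445 − 161 = 1180.25 kcal/day.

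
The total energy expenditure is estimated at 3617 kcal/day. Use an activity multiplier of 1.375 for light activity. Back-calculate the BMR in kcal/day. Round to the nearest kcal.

2631 kcal/day

BMR = TEE ÷ activity factor = 3617 ÷ 1.375 = 2630.5455 kcal/day.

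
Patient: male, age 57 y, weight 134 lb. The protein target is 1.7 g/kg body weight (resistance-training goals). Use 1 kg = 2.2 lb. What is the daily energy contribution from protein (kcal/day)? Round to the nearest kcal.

Weight in kg = 134 ÷ 2.2 = 60.9091 kg.
Protein = 1.7 g/kg × 60.9091 kg = 103.5455 g/day.
Protein energy = 103.5455 g × 4 kcal/g = 414.1818 kcal/day.

414 kcal/day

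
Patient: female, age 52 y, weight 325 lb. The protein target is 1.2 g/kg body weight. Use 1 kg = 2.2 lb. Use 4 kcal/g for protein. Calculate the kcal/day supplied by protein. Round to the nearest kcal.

709 kcal/day

Weight in kg = 325 ÷ 2.2 = 147.7273 kg.
Protein = 1.2 g/kg × 147.7273 kg = 177.2727 g/day.
Protein energy = 177.2727 g × 4 kcal/g = 709.0909 kcal/day.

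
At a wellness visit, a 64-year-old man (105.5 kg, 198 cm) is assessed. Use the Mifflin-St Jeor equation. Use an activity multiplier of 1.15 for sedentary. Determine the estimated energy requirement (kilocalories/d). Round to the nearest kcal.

Mifflin-St Jeor (male): BMR = 10(105.5) + 6.25(198) − 5(64) + 5 = 1055 + 1237.5 − 320 + 5 = 1977.5 kcal/day.
TEE = BMR × activity factor = 1977.5 × 1.15 = 2274.125 kcal/day.

2274 kilocalories/d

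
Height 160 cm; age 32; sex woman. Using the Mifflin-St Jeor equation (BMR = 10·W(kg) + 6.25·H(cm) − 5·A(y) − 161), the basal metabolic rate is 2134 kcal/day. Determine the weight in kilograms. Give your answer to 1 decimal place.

2134 = 10·W + 6.25(160) − 5(32) − 161
10·W = 2134 − 679 = 1455, so W = 145.5 kg.

145.5 kg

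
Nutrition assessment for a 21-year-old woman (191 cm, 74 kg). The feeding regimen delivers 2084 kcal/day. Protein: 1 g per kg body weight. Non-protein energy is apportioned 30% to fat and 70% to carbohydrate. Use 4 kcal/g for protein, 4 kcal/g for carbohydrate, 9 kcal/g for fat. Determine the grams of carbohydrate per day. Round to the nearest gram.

Protein = 1 × 74 = 74 g → 74 × 4 = 296 kcal.
Non-protein calories = 2084 − 296 = 1788 kcal.
Fat: 30% × 1788 = 536.4 kcal; carbohydrate: 1251.6 kcal.
Carbohydrate: 1251.6 kcal ÷ 4 kcal/g = 312.9 g.

313 g/day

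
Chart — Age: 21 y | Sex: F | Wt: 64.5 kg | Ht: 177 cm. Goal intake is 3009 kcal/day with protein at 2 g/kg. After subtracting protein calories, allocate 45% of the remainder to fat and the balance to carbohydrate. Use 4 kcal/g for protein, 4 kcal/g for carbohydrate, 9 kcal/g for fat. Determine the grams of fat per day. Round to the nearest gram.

Protein = 2 × 64.5 = 129 g → 129 × 4 = 516 kcal.
Non-protein calories = 3009 − 516 = 2493 kcal.
Fat: 45% × 2493 = 1121.85 kcal; carbohydrate: 1371.15 kcal.
Fat: 1121.85 kcal ÷ 9 kcal/g = 124.65 g.

125 g/day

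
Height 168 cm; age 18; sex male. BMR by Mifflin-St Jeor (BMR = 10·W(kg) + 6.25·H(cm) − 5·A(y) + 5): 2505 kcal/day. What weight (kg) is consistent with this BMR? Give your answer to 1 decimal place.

154.0 kg

2505 = 10·W + 6.25(168) − 5(18) + 5
10·W = 2505 − 965 = 1540, so W = 154 kg.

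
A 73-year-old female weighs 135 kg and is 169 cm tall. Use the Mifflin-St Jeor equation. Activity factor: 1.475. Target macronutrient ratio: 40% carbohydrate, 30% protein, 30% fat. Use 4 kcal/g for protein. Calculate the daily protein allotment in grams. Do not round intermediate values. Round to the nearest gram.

208 g/day

Mifflin-St Jeor (female): BMR = 10(135) + 6.25(169) − 5(73) − 161 = 1350 + 1056.25 − 365 − 161 = 1880.25 kcal/day.
TEE = 1880.25 × 1.475 = 2773.3688 kcal/day.
Protein energy = 30% × 2773.3688 = 832.0106 kcal.
Protein = 832.0106 ÷ 4 kcal/g = 208.0027 g.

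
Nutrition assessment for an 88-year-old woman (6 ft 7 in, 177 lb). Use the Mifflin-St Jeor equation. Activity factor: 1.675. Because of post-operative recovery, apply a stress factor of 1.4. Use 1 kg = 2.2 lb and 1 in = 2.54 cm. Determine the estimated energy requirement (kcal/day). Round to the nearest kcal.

Convert to metric: weight = 177 ÷ 2.2 = 80.4545 kg; height = (6×12 + 7) × 2.54 = 79 × 2.54 = 200.66 cm.
Mifflin-St Jeor (female): BMR = 10(80.4545) + 6.25(200.66) − 5(88) − 161 = 804.5455 + 1254.125 − 440 − 161 = 1457.6705 kcal/day.
TEE = BMR × activity factor = 1457.6705 × 1.675 = 2441.598 kcal/day.
Apply stress factor: 2441.598 × 1.4 = 3418.2372 kcal/day.

3418 kcal/day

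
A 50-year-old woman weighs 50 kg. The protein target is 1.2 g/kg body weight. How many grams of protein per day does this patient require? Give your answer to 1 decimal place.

Protein = 1.2 g/kg × 50 kg = 60 g/day.

60.0 g/day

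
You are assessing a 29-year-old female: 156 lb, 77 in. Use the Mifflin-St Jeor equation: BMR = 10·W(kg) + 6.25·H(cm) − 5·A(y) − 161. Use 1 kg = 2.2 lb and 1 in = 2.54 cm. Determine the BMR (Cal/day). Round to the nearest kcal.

Convert to metric: weight = 156 ÷ 2.2 = 70.9091 kg; height = 77 × 2.54 = 195.58 cm.
Mifflin-St Jeor (female): BMR = 10(70.9091) + 6.25(195.58) − 5(29) − 161 = 709.0909 + 1222.375 − 145 − 161 = 1625.4659 kcal/day.

1625 Cal/day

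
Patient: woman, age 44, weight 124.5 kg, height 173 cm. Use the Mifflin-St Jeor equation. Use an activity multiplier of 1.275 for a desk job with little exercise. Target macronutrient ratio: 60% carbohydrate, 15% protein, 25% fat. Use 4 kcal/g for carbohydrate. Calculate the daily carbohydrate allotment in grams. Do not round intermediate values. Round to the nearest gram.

372 g/day

Mifflin-St Jeor (female): BMR = 10(124.5) + 6.25(173) − 5(44) − 161 = 1245 + 1081.25 − 220 − 161 = 1945.25 kcal/day.
TEE = 1945.25 × 1.275 = 2480.1938 kcal/day.
Carbohydrate energy = 60% × 2480.1938 = 1488.1163 kcal.
Carbohydrate = 1488.1163 ÷ 4 kcal/g = 372.0291 g.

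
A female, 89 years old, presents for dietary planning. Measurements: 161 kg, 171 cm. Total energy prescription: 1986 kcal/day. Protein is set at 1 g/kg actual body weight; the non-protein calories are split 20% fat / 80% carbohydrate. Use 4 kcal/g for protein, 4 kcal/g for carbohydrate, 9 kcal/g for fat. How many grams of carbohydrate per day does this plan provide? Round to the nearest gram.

268 g/day

Protein = 1 × 161 = 161 g → 161 × 4 = 644 kcal.
Non-protein calories = 1986 − 644 = 1342 kcal.
Fat: 20% × 1342 = 268.4 kcal; carbohydrate: 1073.6 kcal.
Carbohydrate: 1073.6 kcal ÷ 4 kcal/g = 268.4 g.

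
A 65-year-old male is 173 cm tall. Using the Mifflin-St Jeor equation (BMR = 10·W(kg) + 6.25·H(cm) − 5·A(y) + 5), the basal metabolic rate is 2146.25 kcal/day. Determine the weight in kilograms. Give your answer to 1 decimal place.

2146.25 = 10·W + 6.25(173) − 5(65) + 5
10·W = 2146.25 − 761.25 = 1385, so W = 138.5 kg.

138.5 kg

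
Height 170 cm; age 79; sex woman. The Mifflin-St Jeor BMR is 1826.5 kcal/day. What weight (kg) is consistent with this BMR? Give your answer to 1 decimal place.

132.0 kg

1826.5 = 10·W + 6.25(170) − 5(79) − 161
10·W = 1826.5 − 506.5 = 1320, so W = 132 kg.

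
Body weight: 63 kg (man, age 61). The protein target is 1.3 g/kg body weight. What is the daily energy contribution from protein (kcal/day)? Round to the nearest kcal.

Protein = 1.3 g/kg × 63 kg = 81.9 g/day.
Protein energy = 81.9 g × 4 kcal/g = 327.6 kcal/day.

328 kcal/day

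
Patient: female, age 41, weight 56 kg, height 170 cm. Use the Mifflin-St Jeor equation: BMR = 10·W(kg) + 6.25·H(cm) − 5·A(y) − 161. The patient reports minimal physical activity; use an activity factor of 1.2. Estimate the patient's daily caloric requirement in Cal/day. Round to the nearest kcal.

Mifflin-St Jeor (female): BMR = 10(56) + 6.25(170) − 5(41) − 161 = 560 + 1062.5 − 205 − 161 = 1256.5 kcal/day.
TEE = BMR × activity factor = 1256.5 × 1.2 = 1507.8 kcal/day.

1508 Cal/day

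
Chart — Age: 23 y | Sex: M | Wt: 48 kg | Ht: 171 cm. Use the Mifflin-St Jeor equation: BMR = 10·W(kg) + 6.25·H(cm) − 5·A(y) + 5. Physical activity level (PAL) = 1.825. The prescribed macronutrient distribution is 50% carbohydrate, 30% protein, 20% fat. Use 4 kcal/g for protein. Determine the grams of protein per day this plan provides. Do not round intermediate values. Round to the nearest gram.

197 g/day

Mifflin-St Jeor (male): BMR = 10(48) + 6.25(171) − 5(23) + 5 = 480 + 1068.75 − 115 + 5 = 1438.75 kcal/day.
TEE = 1438.75 × 1.825 = 2625.7188 kcal/day.
Protein energy = 30% × 2625.7188 = 787.7156 kcal.
Protein = 787.7156 ÷ 4 kcal/g = 196.9289 g.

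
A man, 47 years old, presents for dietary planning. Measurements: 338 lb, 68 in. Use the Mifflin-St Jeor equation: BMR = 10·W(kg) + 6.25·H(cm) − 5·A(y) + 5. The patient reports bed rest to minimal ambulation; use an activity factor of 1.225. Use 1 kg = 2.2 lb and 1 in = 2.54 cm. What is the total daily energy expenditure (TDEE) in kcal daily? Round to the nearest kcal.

Convert to metric: weight = 338 ÷ 2.2 = 153.6364 kg; height = 68 × 2.54 = 172.72 cm.
Mifflin-St Jeor (male): BMR = 10(153.6364) + 6.25(172.72) − 5(47) + 5 = 1536.3636 + 1079.5 − 235 + 5 = 2385.8636 kcal/day.
TEE = BMR × activity factor = 2385.8636 × 1.225 = 2922.683 kcal/day.

2923 kcal daily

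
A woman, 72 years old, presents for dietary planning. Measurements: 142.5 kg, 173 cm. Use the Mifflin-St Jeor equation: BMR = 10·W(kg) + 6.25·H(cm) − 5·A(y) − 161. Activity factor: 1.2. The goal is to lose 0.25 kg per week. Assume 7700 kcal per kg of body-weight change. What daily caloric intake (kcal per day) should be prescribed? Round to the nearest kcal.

2107 kcal per day

Mifflin-St Jeor (female): BMR = 10(142.5) + 6.25(173) − 5(72) − 161 = 1425 + 1081.25 − 360 − 161 = 1985.25 kcal/day.
TEE = 1985.25 × 1.2 = 2382.3 kcal/day.
Required daily deficit = 0.25 × 7700 ÷ 7 = 275 kcal/day.
Target intake = 2382.3 − 275 = 2107.3 kcal/day.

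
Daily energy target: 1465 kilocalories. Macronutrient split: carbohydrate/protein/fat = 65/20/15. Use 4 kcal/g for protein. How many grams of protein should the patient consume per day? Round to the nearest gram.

73 g/day

Protein energy = 20% × 1465 = 293 kcal.
At 4 kcal/g: 293 ÷ 4 = 73.25 g.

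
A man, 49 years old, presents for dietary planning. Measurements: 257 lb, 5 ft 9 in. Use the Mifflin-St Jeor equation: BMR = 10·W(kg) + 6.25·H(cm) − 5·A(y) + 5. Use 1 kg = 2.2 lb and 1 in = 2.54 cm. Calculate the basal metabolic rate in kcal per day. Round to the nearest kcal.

2024 kcal per day

Convert to metric: weight = 257 ÷ 2.2 = 116.8182 kg; height = (5×12 + 9) × 2.54 = 69 × 2.54 = 175.26 cm.
Mifflin-St Jeor (male): BMR = 10(116.8182) + 6.25(175.26) − 5(49) + 5 = 1168.1818 + 1095.375 − 245 + 5 = 2023.5568 kcal/day.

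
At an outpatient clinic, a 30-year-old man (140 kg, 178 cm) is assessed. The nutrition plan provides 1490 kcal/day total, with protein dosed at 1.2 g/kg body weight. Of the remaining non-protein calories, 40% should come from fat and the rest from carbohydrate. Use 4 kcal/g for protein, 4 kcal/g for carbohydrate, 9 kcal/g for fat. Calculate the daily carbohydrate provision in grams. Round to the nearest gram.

Protein = 1.2 × 140 = 168 g → 168 × 4 = 672 kcal.
Non-protein calories = 1490 − 672 = 818 kcal.
Fat: 40% × 818 = 327.2 kcal; carbohydrate: 490.8 kcal.
Carbohydrate: 490.8 kcal ÷ 4 kcal/g = 122.7 g.

123 g/day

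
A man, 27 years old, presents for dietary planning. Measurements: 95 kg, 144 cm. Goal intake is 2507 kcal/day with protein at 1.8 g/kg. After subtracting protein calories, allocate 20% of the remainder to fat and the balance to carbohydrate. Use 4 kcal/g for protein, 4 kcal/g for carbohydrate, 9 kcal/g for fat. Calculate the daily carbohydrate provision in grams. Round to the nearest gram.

Protein = 1.8 × 95 = 171 g → 171 × 4 = 684 kcal.
Non-protein calories = 2507 − 684 = 1823 kcal.
Fat: 20% × 1823 = 364.6 kcal; carbohydrate: 1458.4 kcal.
Carbohydrate: 1458.4 kcal ÷ 4 kcal/g = 364.6 g.

365 g/day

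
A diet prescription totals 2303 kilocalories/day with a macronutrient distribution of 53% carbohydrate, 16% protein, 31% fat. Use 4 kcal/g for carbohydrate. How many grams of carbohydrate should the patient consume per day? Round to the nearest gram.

305 g/day

Carbohydrate energy = 53% × 2303 = 1220.59 kcal.
At 4 kcal/g: 1220.59 ÷ 4 = 305.1475 g.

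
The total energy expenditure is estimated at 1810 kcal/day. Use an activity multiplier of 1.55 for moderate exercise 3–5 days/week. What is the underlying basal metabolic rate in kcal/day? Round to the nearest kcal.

1168 kcal/day

BMR = TEE ÷ activity factor = 1810 ÷ 1.55 = 1167.7419 kcal/day.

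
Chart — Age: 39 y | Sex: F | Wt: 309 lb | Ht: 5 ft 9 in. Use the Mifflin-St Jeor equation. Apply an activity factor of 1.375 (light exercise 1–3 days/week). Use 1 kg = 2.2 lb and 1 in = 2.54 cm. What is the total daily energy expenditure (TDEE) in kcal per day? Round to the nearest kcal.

Convert to metric: weight = 309 ÷ 2.2 = 140.4545 kg; height = (5×12 + 9) × 2.54 = 69 × 2.54 = 175.26 cm.
Mifflin-St Jeor (female): BMR = 10(140.4545) + 6.25(175.26) − 5(39) − 161 = 1404.5455 + 1095.375 − 195 − 161 = 2143.9205 kcal/day.
TEE = BMR × activity factor = 2143.9205 × 1.375 = 2947.8906 kcal/day.

2948 kcal per day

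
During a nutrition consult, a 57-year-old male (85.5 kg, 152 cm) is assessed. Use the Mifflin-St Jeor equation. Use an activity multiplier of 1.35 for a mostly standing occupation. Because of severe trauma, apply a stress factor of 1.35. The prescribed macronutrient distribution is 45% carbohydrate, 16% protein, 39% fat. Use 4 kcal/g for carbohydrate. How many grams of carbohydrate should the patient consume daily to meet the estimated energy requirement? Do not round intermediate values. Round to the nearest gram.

Mifflin-St Jeor (male): BMR = 10(85.5) + 6.25(152) − 5(57) + 5 = 855 + 950 − 285 + 5 = 1525 kcal/day.
TEE = 1525 × 1.35 = 2058.75 kcal/day.
With stress factor 1.35: 2058.75 × 1.35 = 2779.3125 kcal/day.
Carbohydrate energy = 45% × 2779.3125 = 1250.6906 kcal.
Carbohydrate = 1250.6906 ÷ 4 kcal/g = 312.6727 g.

313 g/day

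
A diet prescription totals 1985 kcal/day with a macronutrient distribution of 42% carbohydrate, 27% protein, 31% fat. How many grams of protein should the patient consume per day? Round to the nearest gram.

134 g/day

Protein energy = 27% × 1985 = 535.95 kcal.
At 4 kcal/g: 535.95 ÷ 4 = 133.9875 g.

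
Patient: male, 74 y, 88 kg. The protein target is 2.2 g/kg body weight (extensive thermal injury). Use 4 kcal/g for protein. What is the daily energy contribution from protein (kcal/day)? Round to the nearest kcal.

774 kcal/day

Protein = 2.2 g/kg × 88 kg = 193.6 g/day.
Protein energy = 193.6 g × 4 kcal/g = 774.4 kcal/day.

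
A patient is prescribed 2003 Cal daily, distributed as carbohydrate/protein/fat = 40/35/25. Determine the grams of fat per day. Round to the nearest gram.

Fat energy = 25% × 2003 = 500.75 kcal.
At 9 kcal/g: 500.75 ÷ 9 = 55.6389 g.

56 g/day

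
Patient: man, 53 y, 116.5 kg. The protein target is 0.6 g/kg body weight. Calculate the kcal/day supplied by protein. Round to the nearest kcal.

Protein = 0.6 g/kg × 116.5 kg = 69.9 g/day.
Protein energy = 69.9 g × 4 kcal/g = 279.6 kcal/day.

280 kcal/day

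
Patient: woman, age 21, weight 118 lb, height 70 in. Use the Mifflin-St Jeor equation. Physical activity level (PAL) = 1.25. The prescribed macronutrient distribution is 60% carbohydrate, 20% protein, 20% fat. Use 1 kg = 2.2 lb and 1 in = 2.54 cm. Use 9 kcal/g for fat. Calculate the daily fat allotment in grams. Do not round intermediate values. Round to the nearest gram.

38 g/day

Convert to metric: weight = 118 ÷ 2.2 = 53.6364 kg; height = 70 × 2.54 = 177.8 cm.
Mifflin-St Jeor (female): BMR = 10(53.6364) + 6.25(177.8) − 5(21) − 161 = 536.3636 + 1111.25 − 105 − 161 = 1381.6136 kcal/day.
TEE = 1381.6136 × 1.25 = 1727.017 kcal/day.
Fat energy = 20% × 1727.017 = 345.4034 kcal.
Fat = 345.4034 ÷ 9 kcal/g = 38.3782 g.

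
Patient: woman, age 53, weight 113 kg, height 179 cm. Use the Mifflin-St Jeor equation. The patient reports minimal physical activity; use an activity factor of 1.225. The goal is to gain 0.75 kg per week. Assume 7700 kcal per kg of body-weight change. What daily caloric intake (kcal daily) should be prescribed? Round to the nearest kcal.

3058 kcal daily

Mifflin-St Jeor (female): BMR = 10(113) + 6.25(179) − 5(53) − 161 = 1130 + 1118.75 − 265 − 161 = 1822.75 kcal/day.
TEE = 1822.75 × 1.225 = 2232.8688 kcal/day.
Required daily surplus = 0.75 × 7700 ÷ 7 = 825 kcal/day.
Target intake = 2232.8688 + 825 = 3057.8688 kcal/day.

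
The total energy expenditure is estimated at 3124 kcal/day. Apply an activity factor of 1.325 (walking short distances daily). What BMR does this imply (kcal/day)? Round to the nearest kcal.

BMR = TEE ÷ activity factor = 3124 ÷ 1.325 = 2357.7358 kcal/day.

2358 kcal/day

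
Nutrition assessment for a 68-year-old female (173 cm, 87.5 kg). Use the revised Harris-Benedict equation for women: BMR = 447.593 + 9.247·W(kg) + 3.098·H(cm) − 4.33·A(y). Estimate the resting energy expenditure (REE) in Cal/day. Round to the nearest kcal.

1498 Cal/day

Harris-Benedict: BMR = 447.593 + 9.247(87.5) + 3.098(173) − 4.33(68) = 1498.2195 kcal/day.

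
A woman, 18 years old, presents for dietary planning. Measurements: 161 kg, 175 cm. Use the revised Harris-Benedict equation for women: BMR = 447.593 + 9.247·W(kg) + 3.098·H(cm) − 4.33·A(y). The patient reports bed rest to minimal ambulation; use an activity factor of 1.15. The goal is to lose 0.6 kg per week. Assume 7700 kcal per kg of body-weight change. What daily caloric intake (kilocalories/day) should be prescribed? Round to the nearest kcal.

2101 kilocalories/day

Harris-Benedict: BMR = 447.593 + 9.247(161) + 3.098(175) − 4.33(18) = 2400.57 kcal/day.
TEE = 2400.57 × 1.15 = 2760.6555 kcal/day.
Required daily deficit = 0.6 × 7700 ÷ 7 = 660 kcal/day.
Target intake = 2760.6555 − 660 = 2100.6555 kcal/day.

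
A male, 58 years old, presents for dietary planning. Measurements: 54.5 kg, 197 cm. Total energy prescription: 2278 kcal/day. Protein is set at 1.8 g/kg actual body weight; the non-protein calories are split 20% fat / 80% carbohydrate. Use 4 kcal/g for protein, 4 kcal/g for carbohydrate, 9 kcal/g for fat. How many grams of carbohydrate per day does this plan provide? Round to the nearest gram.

Protein = 1.8 × 54.5 = 98.1 g → 98.1 × 4 = 392.4 kcal.
Non-protein calories = 2278 − 392.4 = 1885.6 kcal.
Fat: 20% × 1885.6 = 377.12 kcal; carbohydrate: 1508.48 kcal.
Carbohydrate: 1508.48 kcal ÷ 4 kcal/g = 377.12 g.

377 g/day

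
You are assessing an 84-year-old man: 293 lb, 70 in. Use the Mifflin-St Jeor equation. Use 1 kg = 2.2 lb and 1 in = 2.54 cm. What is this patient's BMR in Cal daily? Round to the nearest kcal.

2028 Cal daily

Convert to metric: weight = 293 ÷ 2.2 = 133.1818 kg; height = 70 × 2.54 = 177.8 cm.
Mifflin-St Jeor (male): BMR = 10(133.1818) + 6.25(177.8) − 5(84) + 5 = 1331.8182 + 1111.25 − 420 + 5 = 2028.0682 kcal/day.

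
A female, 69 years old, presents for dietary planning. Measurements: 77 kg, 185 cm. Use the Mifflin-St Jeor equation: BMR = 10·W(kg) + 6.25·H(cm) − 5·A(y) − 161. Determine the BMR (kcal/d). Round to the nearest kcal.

Mifflin-St Jeor (female): BMR = 10(77) + 6.25(185) − 5(69) − 161 = 770 + 1156.25 − 345 − 161 = 1420.25 kcal/day.

1420 kcal/d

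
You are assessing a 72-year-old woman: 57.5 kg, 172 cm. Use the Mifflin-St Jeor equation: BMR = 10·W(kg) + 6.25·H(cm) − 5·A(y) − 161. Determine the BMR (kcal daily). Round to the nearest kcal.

1129 kcal daily

Mifflin-St Jeor (female): BMR = 10(57.5) + 6.25(172) − 5(72) − 161 = 575 + 1075 − 360 − 161 = 1129 kcal/day.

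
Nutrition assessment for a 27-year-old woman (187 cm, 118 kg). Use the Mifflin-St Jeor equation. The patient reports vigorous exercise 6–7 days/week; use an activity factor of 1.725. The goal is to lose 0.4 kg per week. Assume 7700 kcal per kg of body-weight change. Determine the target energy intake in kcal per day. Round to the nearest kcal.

Mifflin-St Jeor (female): BMR = 10(118) + 6.25(187) − 5(27) − 161 = 1180 + 1168.75 − 135 − 161 = 2052.75 kcal/day.
TEE = 2052.75 × 1.725 = 3540.9938 kcal/day.
Required daily deficit = 0.4 × 7700 ÷ 7 = 440 kcal/day.
Target intake = 3540.9938 − 440 = 3100.9938 kcal/day.

3101 kcal per day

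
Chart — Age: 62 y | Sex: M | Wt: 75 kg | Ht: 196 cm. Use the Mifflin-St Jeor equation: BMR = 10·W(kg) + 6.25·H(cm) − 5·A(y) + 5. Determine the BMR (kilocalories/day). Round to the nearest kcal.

Mifflin-St Jeor (male): BMR = 10(75) + 6.25(196) − 5(62) + 5 = 750 + 1225 − 310 + 5 = 1670 kcal/day.

1670 kilocalories/day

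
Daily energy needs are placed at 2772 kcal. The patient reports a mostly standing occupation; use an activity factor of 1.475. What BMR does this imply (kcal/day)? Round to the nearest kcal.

1879 kcal/day

BMR = TEE ÷ activity factor = 2772 ÷ 1.475 = 1879.322 kcal/day.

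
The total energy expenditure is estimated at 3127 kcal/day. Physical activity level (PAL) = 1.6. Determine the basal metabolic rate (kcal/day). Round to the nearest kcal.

BMR = TEE ÷ activity factor = 3127 ÷ 1.6 = 1954.375 kcal/day.

1954 kcal/day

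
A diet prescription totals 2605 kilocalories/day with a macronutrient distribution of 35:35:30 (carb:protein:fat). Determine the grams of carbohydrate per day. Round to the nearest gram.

Carbohydrate energy = 35% × 2605 = 911.75 kcal.
At 4 kcal/g: 911.75 ÷ 4 = 227.9375 g.

228 g/day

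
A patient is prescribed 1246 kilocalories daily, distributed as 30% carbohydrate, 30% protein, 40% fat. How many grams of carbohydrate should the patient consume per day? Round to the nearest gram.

Carbohydrate energy = 30% × 1246 = 373.8 kcal.
At 4 kcal/g: 373.8 ÷ 4 = 93.45 g.

93 g/day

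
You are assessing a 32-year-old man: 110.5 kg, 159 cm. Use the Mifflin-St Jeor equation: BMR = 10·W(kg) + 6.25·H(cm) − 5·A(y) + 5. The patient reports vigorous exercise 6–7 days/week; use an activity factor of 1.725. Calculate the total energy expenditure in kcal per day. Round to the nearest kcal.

3353 kcal per day

Mifflin-St Jeor (male): BMR = 10(110.5) + 6.25(159) − 5(32) + 5 = 1105 + 993.75 − 160 + 5 = 1943.75 kcal/day.
TEE = BMR × activity factor = 1943.75 × 1.725 = 3352.9688 kcal/day.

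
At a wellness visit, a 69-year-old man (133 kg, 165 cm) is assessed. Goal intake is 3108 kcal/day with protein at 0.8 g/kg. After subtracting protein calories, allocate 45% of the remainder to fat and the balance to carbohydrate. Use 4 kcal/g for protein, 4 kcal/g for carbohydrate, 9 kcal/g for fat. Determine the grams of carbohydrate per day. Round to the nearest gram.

Protein = 0.8 × 133 = 106.4 g → 106.4 × 4 = 425.6 kcal.
Non-protein calories = 3108 − 425.6 = 2682.4 kcal.
Fat: 45% × 2682.4 = 1207.08 kcal; carbohydrate: 1475.32 kcal.
Carbohydrate: 1475.32 kcal ÷ 4 kcal/g = 368.83 g.

369 g/day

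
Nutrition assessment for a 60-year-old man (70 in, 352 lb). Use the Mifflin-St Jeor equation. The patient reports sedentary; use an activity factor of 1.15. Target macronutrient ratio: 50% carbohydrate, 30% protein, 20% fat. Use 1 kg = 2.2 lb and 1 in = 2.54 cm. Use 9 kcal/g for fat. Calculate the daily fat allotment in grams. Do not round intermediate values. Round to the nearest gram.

62 g/day

Convert to metric: weight = 352 ÷ 2.2 = 160 kg; height = 70 × 2.54 = 177.8 cm.
Mifflin-St Jeor (male): BMR = 10(160) + 6.25(177.8) − 5(60) + 5 = 1600 + 1111.25 − 300 + 5 = 2416.25 kcal/day.
TEE = 2416.25 × 1.15 = 2778.6875 kcal/day.
Fat energy = 20% × 2778.6875 = 555.7375 kcal.
Fat = 555.7375 ÷ 9 kcal/g = 61.7486 g.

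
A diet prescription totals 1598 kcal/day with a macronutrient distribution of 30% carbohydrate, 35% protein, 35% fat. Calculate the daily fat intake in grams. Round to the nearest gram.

62 g/day

Fat energy = 35% × 1598 = 559.3 kcal.
At 9 kcal/g: 559.3 ÷ 9 = 62.1444 g.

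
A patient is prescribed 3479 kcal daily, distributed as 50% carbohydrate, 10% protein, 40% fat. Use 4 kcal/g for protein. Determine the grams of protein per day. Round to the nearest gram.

87 g/day

Protein energy = 10% × 3479 = 347.9 kcal.
At 4 kcal/g: 347.9 ÷ 4 = 86.975 g.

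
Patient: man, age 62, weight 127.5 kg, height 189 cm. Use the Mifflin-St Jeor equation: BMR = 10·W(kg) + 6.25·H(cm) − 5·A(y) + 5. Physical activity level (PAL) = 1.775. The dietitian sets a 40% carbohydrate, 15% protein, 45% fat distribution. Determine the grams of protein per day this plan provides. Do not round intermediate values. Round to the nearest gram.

143 g/day

Mifflin-St Jeor (male): BMR = 10(127.5) + 6.25(189) − 5(62) + 5 = 1275 + 1181.25 − 310 + 5 = 2151.25 kcal/day.
TEE = 2151.25 × 1.775 = 3818.4688 kcal/day.
Protein energy = 15% × 3818.4688 = 572.7703 kcal.
Protein = 572.7703 ÷ 4 kcal/g = 143.1926 g.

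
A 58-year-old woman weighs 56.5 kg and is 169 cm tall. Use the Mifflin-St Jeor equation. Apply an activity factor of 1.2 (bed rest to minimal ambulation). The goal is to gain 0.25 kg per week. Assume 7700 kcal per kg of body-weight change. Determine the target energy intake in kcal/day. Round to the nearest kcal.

Mifflin-St Jeor (female): BMR = 10(56.5) + 6.25(169) − 5(58) − 161 = 565 + 1056.25 − 290 − 161 = 1170.25 kcal/day.
TEE = 1170.25 × 1.2 = 1404.3 kcal/day.
Required daily surplus = 0.25 × 7700 ÷ 7 = 275 kcal/day.
Target intake = 1404.3 + 275 = 1679.3 kcal/day.

1679 kcal/day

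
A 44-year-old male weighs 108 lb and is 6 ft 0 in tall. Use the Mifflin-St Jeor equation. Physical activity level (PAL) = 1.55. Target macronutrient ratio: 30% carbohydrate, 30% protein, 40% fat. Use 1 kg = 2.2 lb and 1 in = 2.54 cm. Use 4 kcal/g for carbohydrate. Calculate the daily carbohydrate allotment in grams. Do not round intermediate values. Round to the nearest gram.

Convert to metric: weight = 108 ÷ 2.2 = 49.0909 kg; height = (6×12 + 0) × 2.54 = 72 × 2.54 = 182.88 cm.
Mifflin-St Jeor (male): BMR = 10(49.0909) + 6.25(182.88) − 5(44) + 5 = 490.9091 + 1143 − 220 + 5 = 1418.9091 kcal/day.
TEE = 1418.9091 × 1.55 = 2199.3091 kcal/day.
Carbohydrate energy = 30% × 2199.3091 = 659.7927 kcal.
Carbohydrate = 659.7927 ÷ 4 kcal/g = 164.9482 g.

165 g/day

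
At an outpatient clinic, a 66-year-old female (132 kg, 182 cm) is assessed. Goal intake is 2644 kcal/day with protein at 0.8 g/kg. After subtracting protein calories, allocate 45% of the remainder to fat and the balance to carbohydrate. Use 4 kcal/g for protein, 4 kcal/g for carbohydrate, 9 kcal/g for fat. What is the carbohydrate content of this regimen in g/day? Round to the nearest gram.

305 g/day

Protein = 0.8 × 132 = 105.6 g → 105.6 × 4 = 422.4 kcal.
Non-protein calories = 2644 − 422.4 = 2221.6 kcal.
Fat: 45% × 2221.6 = 999.72 kcal; carbohydrate: 1221.88 kcal.
Carbohydrate: 1221.88 kcal ÷ 4 kcal/g = 305.47 g.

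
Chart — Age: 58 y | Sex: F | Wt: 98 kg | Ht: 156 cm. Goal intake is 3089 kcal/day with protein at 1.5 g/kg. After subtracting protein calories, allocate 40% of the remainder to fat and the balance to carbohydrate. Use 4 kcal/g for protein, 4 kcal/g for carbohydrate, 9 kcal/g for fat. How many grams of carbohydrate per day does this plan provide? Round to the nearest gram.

375 g/day

Protein = 1.5 × 98 = 147 g → 147 × 4 = 588 kcal.
Non-protein calories = 3089 − 588 = 2501 kcal.
Fat: 40% × 2501 = 1000.4 kcal; carbohydrate: 1500.6 kcal.
Carbohydrate: 1500.6 kcal ÷ 4 kcal/g = 375.15 g.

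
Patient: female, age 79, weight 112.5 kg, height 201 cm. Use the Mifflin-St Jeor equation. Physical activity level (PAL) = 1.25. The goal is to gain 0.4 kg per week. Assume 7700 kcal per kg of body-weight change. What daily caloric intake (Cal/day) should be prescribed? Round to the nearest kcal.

2722 Cal/day

Mifflin-St Jeor (female): BMR = 10(112.5) + 6.25(201) − 5(79) − 161 = 1125 + 1256.25 − 395 − 161 = 1825.25 kcal/day.
TEE = 1825.25 × 1.25 = 2281.5625 kcal/day.
Required daily surplus = 0.4 × 7700 ÷ 7 = 440 kcal/day.
Target intake = 2281.5625 + 440 = 2721.5625 kcal/day.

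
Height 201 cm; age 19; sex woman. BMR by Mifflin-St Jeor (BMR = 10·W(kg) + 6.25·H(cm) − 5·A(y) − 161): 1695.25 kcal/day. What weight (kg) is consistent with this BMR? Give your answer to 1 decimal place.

1695.25 = 10·W + 6.25(201) − 5(19) − 161
10·W = 1695.25 − 1000.25 = 695, so W = 69.5 kg.

69.5 kg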